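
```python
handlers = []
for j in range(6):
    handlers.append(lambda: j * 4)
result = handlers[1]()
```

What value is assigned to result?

Step 1: All lambdas reference the same variable j (late binding).
Step 2: After the loop, j = 5. Every lambda returns j * 4.
Step 3: handlers[1]() = 5 * 4 = 20

The answer is 20.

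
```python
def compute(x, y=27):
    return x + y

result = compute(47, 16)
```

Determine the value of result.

Step 1: compute(47, 16) overrides default y with 16.
Step 2: Returns 47 + 16 = 63.
Step 3: result = 63

The answer is 63.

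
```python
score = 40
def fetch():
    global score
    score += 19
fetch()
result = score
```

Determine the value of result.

Step 1: score = 40 globally.
Step 2: fetch() modifies global score: score += 19 = 59.
Step 3: result = 59

The answer is 59.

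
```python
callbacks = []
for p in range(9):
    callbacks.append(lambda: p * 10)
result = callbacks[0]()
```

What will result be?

Step 1: All lambdas reference the same variable p (late binding).
Step 2: After the loop, p = 8. Every lambda returns p * 10.
Step 3: callbacks[0]() = 8 * 10 = 80

The answer is 80.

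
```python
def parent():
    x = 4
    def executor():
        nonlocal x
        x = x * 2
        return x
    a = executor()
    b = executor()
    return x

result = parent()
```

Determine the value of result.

Step 1: x starts at 4.
Step 2: First executor(): x = 4 * 2 = 8.
Step 3: Second executor(): x = 8 * 2 = 16.
Step 4: result = 16

The answer is 16.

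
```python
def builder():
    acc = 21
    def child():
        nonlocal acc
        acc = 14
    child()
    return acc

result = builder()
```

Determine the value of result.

Step 1: builder() sets acc = 21.
Step 2: child() uses nonlocal to reassign acc = 14.
Step 3: result = 14

The answer is 14.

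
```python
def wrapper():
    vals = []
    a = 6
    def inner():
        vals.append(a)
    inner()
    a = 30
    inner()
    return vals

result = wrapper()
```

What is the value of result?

Step 1: a = 6. inner() appends current a to vals.
Step 2: First inner(): appends 6. Then a = 30.
Step 3: Second inner(): appends 30 (closure sees updated a). result = [6, 30]

The answer is [6, 30].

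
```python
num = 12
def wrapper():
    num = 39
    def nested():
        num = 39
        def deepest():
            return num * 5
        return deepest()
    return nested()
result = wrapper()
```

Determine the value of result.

Step 1: deepest() looks up num through LEGB: not local, finds num = 39 in enclosing nested().
Step 2: Returns 39 * 5 = 195.
Step 3: result = 195

The answer is 195.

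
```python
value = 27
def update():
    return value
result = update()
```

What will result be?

Step 1: value = 27 is defined in the global scope.
Step 2: update() looks up value. No local value exists, so Python checks the global scope via LEGB rule and finds value = 27.
Step 3: result = 27

The answer is 27.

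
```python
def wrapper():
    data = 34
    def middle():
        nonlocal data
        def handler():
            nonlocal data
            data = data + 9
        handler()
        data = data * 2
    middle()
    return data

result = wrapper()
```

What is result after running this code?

Step 1: data = 34.
Step 2: handler() adds 9: data = 34 + 9 = 43.
Step 3: middle() doubles: data = 43 * 2 = 86.
Step 4: result = 86

The answer is 86.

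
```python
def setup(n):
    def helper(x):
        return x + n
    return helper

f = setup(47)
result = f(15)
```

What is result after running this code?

Step 1: setup(47) creates a closure that captures n = 47.
Step 2: f(15) calls the closure with x = 15, returning 15 + 47 = 62.
Step 3: result = 62

The answer is 62.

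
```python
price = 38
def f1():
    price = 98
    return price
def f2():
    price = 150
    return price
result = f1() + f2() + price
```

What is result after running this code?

Step 1: Each function shadows global price with its own local.
Step 2: f1() returns 98, f2() returns 150.
Step 3: Global price = 38 is unchanged. result = 98 + 150 + 38 = 286

The answer is 286.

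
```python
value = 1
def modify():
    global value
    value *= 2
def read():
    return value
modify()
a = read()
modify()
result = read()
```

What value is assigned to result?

Step 1: value = 1.
Step 2: First modify(): value = 1 * 2 = 2.
Step 3: Second modify(): value = 2 * 2 = 4.
Step 4: read() returns 4

The answer is 4.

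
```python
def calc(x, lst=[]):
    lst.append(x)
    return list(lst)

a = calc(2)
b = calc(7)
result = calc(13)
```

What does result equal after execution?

Step 1: Default list is shared. list() creates copies for return values.
Step 2: Internal list grows: [2] -> [2, 7] -> [2, 7, 13].
Step 3: result = [2, 7, 13]

The answer is [2, 7, 13].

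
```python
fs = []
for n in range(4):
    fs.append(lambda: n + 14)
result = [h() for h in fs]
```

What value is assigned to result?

Step 1: All lambdas capture n by reference. After the loop, n = 3.
Step 2: Each call returns 3 + 14 = 17.
Step 3: result = [17, 17, 17, 17]

The answer is [17, 17, 17, 17].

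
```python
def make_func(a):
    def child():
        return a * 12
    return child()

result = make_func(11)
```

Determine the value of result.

Step 1: make_func(11) binds parameter a = 11.
Step 2: child() accesses a = 11 from enclosing scope.
Step 3: result = 11 * 12 = 132

The answer is 132.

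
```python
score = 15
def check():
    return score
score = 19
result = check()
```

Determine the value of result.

Step 1: score is first set to 15, then reassigned to 19.
Step 2: check() is called after the reassignment, so it looks up the current global score = 19.
Step 3: result = 19

The answer is 19.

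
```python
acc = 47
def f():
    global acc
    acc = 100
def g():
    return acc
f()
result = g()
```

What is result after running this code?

Step 1: acc = 47.
Step 2: f() sets global acc = 100.
Step 3: g() reads global acc = 100. result = 100

The answer is 100.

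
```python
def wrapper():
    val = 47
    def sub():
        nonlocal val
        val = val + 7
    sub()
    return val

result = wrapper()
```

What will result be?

Step 1: wrapper() sets val = 47.
Step 2: sub() uses nonlocal to modify val in wrapper's scope: val = 47 + 7 = 54.
Step 3: wrapper() returns the modified val = 54

The answer is 54.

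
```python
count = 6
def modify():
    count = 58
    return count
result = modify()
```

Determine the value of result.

Step 1: Global count = 6.
Step 2: modify() creates local count = 58, shadowing the global.
Step 3: Returns local count = 58. result = 58

The answer is 58.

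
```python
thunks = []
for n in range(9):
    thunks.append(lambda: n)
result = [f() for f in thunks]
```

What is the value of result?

Step 1: All 9 lambdas share the same variable n.
Step 2: After the loop, n = 8.
Step 3: Each call returns 8. result = [8, 8, 8, 8, 8, 8, 8, 8, 8]

The answer is [8, 8, 8, 8, 8, 8, 8, 8, 8].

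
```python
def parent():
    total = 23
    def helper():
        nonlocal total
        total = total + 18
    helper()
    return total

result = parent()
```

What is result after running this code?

Step 1: parent() sets total = 23.
Step 2: helper() uses nonlocal to modify total in parent's scope: total = 23 + 18 = 41.
Step 3: parent() returns the modified total = 41

The answer is 41.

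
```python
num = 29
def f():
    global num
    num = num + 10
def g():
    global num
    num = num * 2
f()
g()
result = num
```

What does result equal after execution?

Step 1: num = 29.
Step 2: f() adds 10: num = 29 + 10 = 39.
Step 3: g() doubles: num = 39 * 2 = 78.
Step 4: result = 78

The answer is 78.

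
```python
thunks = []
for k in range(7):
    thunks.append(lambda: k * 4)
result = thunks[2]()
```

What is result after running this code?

Step 1: All lambdas reference the same variable k (late binding).
Step 2: After the loop, k = 6. Every lambda returns k * 4.
Step 3: thunks[2]() = 6 * 4 = 24

The answer is 24.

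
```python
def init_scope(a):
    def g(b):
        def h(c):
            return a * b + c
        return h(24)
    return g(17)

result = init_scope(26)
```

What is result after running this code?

Step 1: a = 26, b = 17, c = 24.
Step 2: h() computes a * b + c = 26 * 17 + 24 = 466.
Step 3: result = 466

The answer is 466.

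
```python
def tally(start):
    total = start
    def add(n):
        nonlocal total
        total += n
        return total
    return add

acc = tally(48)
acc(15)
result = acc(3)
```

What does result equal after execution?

Step 1: tally(48) creates closure with total = 48.
Step 2: First acc(15): total = 48 + 15 = 63.
Step 3: Second acc(3): total = 63 + 3 = 66. result = 66

The answer is 66.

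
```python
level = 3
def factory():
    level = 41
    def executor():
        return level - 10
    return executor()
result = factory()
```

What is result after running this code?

Step 1: factory() shadows global level with level = 41.
Step 2: executor() finds level = 41 in enclosing scope, computes 41 - 10 = 31.
Step 3: result = 31

The answer is 31.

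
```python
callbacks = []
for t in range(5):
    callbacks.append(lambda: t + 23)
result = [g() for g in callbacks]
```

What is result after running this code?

Step 1: All lambdas capture t by reference. After the loop, t = 4.
Step 2: Each call returns 4 + 23 = 27.
Step 3: result = [27, 27, 27, 27, 27]

The answer is [27, 27, 27, 27, 27].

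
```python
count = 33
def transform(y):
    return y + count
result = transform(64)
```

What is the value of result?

Step 1: count = 33 is defined globally.
Step 2: transform(64) uses parameter y = 64 and looks up count from global scope = 33.
Step 3: result = 64 + 33 = 97

The answer is 97.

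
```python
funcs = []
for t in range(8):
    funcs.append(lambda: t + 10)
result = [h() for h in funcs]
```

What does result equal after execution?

Step 1: All lambdas capture t by reference. After the loop, t = 7.
Step 2: Each call returns 7 + 10 = 17.
Step 3: result = [17, 17, 17, 17, 17, 17, 17, 17]

The answer is [17, 17, 17, 17, 17, 17, 17, 17].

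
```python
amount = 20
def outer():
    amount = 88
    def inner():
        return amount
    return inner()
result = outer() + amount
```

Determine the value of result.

Step 1: Global amount = 20. outer() shadows with amount = 88.
Step 2: inner() returns enclosing amount = 88. outer() = 88.
Step 3: result = 88 + global amount (20) = 108

The answer is 108.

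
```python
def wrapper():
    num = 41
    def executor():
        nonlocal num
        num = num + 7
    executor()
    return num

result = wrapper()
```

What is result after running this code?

Step 1: wrapper() sets num = 41.
Step 2: executor() uses nonlocal to modify num in wrapper's scope: num = 41 + 7 = 48.
Step 3: wrapper() returns the modified num = 48

The answer is 48.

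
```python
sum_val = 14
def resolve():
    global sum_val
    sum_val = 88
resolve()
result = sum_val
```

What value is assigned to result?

Step 1: sum_val = 14 globally.
Step 2: resolve() declares global sum_val and sets it to 88.
Step 3: After resolve(), global sum_val = 88. result = 88

The answer is 88.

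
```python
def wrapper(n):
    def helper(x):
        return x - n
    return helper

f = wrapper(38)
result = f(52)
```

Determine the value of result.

Step 1: wrapper(38) creates a closure capturing n = 38.
Step 2: f(52) computes 52 - 38 = 14.
Step 3: result = 14

The answer is 14.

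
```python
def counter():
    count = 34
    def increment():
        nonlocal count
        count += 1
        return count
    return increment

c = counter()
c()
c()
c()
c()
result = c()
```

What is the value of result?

Step 1: counter() creates closure with count = 34.
Step 2: Each c() call increments count via nonlocal. After 5 calls: 34 + 5 = 39.
Step 3: result = 39

The answer is 39.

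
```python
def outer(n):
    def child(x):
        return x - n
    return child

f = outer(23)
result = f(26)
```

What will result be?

Step 1: outer(23) creates a closure capturing n = 23.
Step 2: f(26) computes 26 - 23 = 3.
Step 3: result = 3

The answer is 3.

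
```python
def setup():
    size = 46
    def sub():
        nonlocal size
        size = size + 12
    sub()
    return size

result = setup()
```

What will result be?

Step 1: setup() sets size = 46.
Step 2: sub() uses nonlocal to modify size in setup's scope: size = 46 + 12 = 58.
Step 3: setup() returns the modified size = 58

The answer is 58.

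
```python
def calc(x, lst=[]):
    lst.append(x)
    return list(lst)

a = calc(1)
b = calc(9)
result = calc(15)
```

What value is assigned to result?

Step 1: Default list is shared. list() creates copies for return values.
Step 2: Internal list grows: [1] -> [1, 9] -> [1, 9, 15].
Step 3: result = [1, 9, 15]

The answer is [1, 9, 15].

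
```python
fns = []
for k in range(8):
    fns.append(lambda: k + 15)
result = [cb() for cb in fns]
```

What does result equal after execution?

Step 1: All lambdas capture k by reference. After the loop, k = 7.
Step 2: Each call returns 7 + 15 = 22.
Step 3: result = [22, 22, 22, 22, 22, 22, 22, 22]

The answer is [22, 22, 22, 22, 22, 22, 22, 22].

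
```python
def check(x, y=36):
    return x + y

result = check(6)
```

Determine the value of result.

Step 1: check(6) uses default y = 36.
Step 2: Returns 6 + 36 = 42.
Step 3: result = 42

The answer is 42.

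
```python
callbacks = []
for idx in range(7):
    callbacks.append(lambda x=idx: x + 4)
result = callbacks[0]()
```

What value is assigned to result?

Step 1: Default argument x=idx captures idx's value at definition time.
Step 2: callbacks[0] was defined when idx = 0, so x defaults to 0.
Step 3: result = 0 + 4 = 4 (default arg fixes the late binding issue)

The answer is 4.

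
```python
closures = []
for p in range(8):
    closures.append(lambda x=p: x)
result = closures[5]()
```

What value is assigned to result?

Step 1: Default argument x=p captures p's value at each iteration.
Step 2: closures[5] captured x = 5 when p was 5.
Step 3: result = 5

The answer is 5.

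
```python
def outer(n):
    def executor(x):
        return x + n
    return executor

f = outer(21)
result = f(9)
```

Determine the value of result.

Step 1: outer(21) creates a closure that captures n = 21.
Step 2: f(9) calls the closure with x = 9, returning 9 + 21 = 30.
Step 3: result = 30

The answer is 30.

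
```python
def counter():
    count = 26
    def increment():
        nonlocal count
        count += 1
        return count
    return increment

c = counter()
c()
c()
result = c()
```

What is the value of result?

Step 1: counter() creates closure with count = 26.
Step 2: Each c() call increments count via nonlocal. After 3 calls: 26 + 3 = 29.
Step 3: result = 29

The answer is 29.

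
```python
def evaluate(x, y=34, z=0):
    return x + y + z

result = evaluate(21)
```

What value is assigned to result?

Step 1: evaluate(21) uses defaults y = 34, z = 0.
Step 2: Returns 21 + 34 + 0 = 55.
Step 3: result = 55

The answer is 55.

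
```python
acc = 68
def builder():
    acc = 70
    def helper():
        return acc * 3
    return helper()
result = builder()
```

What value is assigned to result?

Step 1: builder() shadows global acc with acc = 70.
Step 2: helper() finds acc = 70 in enclosing scope, computes 70 * 3 = 210.
Step 3: result = 210

The answer is 210.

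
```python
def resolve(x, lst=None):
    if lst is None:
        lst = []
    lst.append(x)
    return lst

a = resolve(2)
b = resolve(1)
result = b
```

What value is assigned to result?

Step 1: None default with guard creates a NEW list each call.
Step 2: a = [2] (fresh list). b = [1] (another fresh list).
Step 3: result = [1] (this is the fix for mutable default)

The answer is [1].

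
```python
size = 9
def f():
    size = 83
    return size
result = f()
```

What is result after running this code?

Step 1: Global size = 9.
Step 2: f() creates local size = 83, shadowing the global.
Step 3: Returns local size = 83. result = 83

The answer is 83.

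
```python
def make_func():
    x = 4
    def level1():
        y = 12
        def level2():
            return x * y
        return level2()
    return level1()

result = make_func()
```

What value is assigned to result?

Step 1: x = 4 in make_func. y = 12 in level1.
Step 2: level2() reads x = 4 and y = 12 from enclosing scopes.
Step 3: result = 4 * 12 = 48

The answer is 48.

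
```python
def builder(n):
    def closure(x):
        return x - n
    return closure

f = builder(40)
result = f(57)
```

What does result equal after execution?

Step 1: builder(40) creates a closure capturing n = 40.
Step 2: f(57) computes 57 - 40 = 17.
Step 3: result = 17

The answer is 17.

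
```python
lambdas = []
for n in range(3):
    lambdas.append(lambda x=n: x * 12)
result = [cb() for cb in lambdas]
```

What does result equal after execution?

Step 1: Default arg x=n captures n at each iteration.
Step 2: lambdas[k] has x defaulting to k, returns k * 12.
Step 3: result = [0, 12, 24]

The answer is [0, 12, 24].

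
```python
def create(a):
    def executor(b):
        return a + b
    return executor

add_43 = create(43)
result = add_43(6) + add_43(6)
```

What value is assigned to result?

Step 1: add_43 captures a = 43.
Step 2: add_43(6) = 43 + 6 = 49, called twice.
Step 3: result = 49 + 49 = 98

The answer is 98.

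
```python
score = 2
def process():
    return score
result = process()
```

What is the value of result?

Step 1: score = 2 is defined in the global scope.
Step 2: process() looks up score. No local score exists, so Python checks the global scope via LEGB rule and finds score = 2.
Step 3: result = 2

The answer is 2.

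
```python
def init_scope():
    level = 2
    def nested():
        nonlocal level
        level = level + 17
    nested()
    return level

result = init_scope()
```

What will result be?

Step 1: init_scope() sets level = 2.
Step 2: nested() uses nonlocal to modify level in init_scope's scope: level = 2 + 17 = 19.
Step 3: init_scope() returns the modified level = 19

The answer is 19.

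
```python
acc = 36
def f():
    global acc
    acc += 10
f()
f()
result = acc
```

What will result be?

Step 1: acc = 36.
Step 2: First f(): acc = 36 + 10 = 46.
Step 3: Second f(): acc = 46 + 10 = 56. result = 56

The answer is 56.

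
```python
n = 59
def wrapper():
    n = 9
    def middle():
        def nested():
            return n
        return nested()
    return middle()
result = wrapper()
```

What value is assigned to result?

Step 1: wrapper() defines n = 9. middle() and nested() have no local n.
Step 2: nested() checks local (none), enclosing middle() (none), enclosing wrapper() and finds n = 9.
Step 3: result = 9

The answer is 9.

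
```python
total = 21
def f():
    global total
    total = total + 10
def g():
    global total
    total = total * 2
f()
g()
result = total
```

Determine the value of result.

Step 1: total = 21.
Step 2: f() adds 10: total = 21 + 10 = 31.
Step 3: g() doubles: total = 31 * 2 = 62.
Step 4: result = 62

The answer is 62.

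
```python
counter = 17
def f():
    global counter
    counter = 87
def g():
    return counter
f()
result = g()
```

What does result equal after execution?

Step 1: counter = 17.
Step 2: f() sets global counter = 87.
Step 3: g() reads global counter = 87. result = 87

The answer is 87.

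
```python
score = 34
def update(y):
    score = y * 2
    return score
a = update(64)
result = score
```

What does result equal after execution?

Step 1: Global score = 34.
Step 2: update(64) creates local score = 64 * 2 = 128.
Step 3: Global score unchanged because no global keyword. result = 34

The answer is 34.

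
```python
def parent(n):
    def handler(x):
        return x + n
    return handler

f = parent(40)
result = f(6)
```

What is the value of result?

Step 1: parent(40) creates a closure that captures n = 40.
Step 2: f(6) calls the closure with x = 6, returning 6 + 40 = 46.
Step 3: result = 46

The answer is 46.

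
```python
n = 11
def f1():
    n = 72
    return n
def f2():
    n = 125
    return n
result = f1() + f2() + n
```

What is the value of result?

Step 1: Each function shadows global n with its own local.
Step 2: f1() returns 72, f2() returns 125.
Step 3: Global n = 11 is unchanged. result = 72 + 125 + 11 = 208

The answer is 208.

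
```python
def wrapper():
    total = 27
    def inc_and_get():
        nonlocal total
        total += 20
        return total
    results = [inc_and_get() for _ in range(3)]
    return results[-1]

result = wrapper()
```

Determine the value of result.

Step 1: total = 27.
Step 2: Three calls to inc_and_get(), each adding 20.
Step 3: Last value = 27 + 20 * 3 = 87

The answer is 87.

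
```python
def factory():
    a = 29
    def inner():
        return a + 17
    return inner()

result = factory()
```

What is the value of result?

Step 1: factory() defines a = 29.
Step 2: inner() reads a = 29 from enclosing scope, returns 29 + 17 = 46.
Step 3: result = 46

The answer is 46.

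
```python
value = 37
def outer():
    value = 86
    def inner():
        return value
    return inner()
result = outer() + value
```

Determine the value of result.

Step 1: Global value = 37. outer() shadows with value = 86.
Step 2: inner() returns enclosing value = 86. outer() = 86.
Step 3: result = 86 + global value (37) = 123

The answer is 123.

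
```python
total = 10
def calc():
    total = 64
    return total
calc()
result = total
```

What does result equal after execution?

Step 1: total = 10 globally.
Step 2: calc() creates a LOCAL total = 64 (no global keyword!).
Step 3: The global total is unchanged. result = 10

The answer is 10.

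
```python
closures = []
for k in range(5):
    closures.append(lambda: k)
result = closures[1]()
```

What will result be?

Step 1: The loop creates 5 lambdas, all referencing the same variable k.
Step 2: After the loop, k = 4 (final value).
Step 3: closures[1]() looks up k at call time and finds 4. This is the late binding gotcha. result = 4

The answer is 4.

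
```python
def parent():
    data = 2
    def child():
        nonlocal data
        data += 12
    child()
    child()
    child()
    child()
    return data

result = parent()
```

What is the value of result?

Step 1: data starts at 2.
Step 2: child() is called 4 times, each adding 12.
Step 3: data = 2 + 12 * 4 = 50

The answer is 50.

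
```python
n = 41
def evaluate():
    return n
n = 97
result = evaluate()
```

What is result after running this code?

Step 1: n is first set to 41, then reassigned to 97.
Step 2: evaluate() is called after the reassignment, so it looks up the current global n = 97.
Step 3: result = 97

The answer is 97.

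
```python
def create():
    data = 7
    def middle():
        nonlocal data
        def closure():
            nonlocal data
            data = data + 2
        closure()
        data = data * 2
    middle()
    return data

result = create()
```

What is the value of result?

Step 1: data = 7.
Step 2: closure() adds 2: data = 7 + 2 = 9.
Step 3: middle() doubles: data = 9 * 2 = 18.
Step 4: result = 18

The answer is 18.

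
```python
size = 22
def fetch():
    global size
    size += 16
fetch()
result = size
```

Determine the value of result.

Step 1: size = 22 globally.
Step 2: fetch() modifies global size: size += 16 = 38.
Step 3: result = 38

The answer is 38.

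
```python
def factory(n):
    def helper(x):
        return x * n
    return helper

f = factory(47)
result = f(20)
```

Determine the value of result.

Step 1: factory(47) creates a closure capturing n = 47.
Step 2: f(20) computes 20 * 47 = 940.
Step 3: result = 940

The answer is 940.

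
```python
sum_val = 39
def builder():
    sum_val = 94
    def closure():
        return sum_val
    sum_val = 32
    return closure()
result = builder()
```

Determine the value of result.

Step 1: builder() sets sum_val = 94, then later sum_val = 32.
Step 2: closure() is called after sum_val is reassigned to 32. Closures capture variables by reference, not by value.
Step 3: result = 32

The answer is 32.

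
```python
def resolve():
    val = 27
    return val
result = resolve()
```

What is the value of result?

Step 1: resolve() defines val = 27 in its local scope.
Step 2: return val finds the local variable val = 27.
Step 3: result = 27

The answer is 27.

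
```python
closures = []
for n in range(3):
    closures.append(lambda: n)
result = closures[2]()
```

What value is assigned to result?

Step 1: The loop creates 3 lambdas, all referencing the same variable n.
Step 2: After the loop, n = 2 (final value).
Step 3: closures[2]() looks up n at call time and finds 2. This is the late binding gotcha. result = 2

The answer is 2.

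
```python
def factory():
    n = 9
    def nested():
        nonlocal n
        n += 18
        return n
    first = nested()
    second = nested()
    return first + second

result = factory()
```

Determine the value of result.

Step 1: n starts at 9.
Step 2: First call: n = 9 + 18 = 27, returns 27.
Step 3: Second call: n = 27 + 18 = 45, returns 45.
Step 4: result = 27 + 45 = 72

The answer is 72.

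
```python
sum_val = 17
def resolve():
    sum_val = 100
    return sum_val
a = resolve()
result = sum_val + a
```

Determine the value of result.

Step 1: Global sum_val = 17. resolve() returns local sum_val = 100.
Step 2: a = 100. Global sum_val still = 17.
Step 3: result = 17 + 100 = 117

The answer is 117.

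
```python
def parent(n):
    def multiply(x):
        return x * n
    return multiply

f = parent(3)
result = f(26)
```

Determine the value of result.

Step 1: parent(3) returns multiply closure with n = 3.
Step 2: f(26) computes 26 * 3 = 78.
Step 3: result = 78

The answer is 78.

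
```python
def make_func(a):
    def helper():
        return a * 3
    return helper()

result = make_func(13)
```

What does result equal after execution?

Step 1: make_func(13) binds parameter a = 13.
Step 2: helper() accesses a = 13 from enclosing scope.
Step 3: result = 13 * 3 = 39

The answer is 39.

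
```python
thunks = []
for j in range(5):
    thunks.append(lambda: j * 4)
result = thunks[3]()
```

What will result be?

Step 1: All lambdas reference the same variable j (late binding).
Step 2: After the loop, j = 4. Every lambda returns j * 4.
Step 3: thunks[3]() = 4 * 4 = 16

The answer is 16.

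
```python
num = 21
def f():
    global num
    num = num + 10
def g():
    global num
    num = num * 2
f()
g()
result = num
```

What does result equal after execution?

Step 1: num = 21.
Step 2: f() adds 10: num = 21 + 10 = 31.
Step 3: g() doubles: num = 31 * 2 = 62.
Step 4: result = 62

The answer is 62.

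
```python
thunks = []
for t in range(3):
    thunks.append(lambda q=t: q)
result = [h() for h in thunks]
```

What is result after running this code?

Step 1: Default arg q=t captures t at each iteration.
Step 2: Each lambda has its own default: 0, 1, ..., 2.
Step 3: result = [0, 1, 2]

The answer is [0, 1, 2].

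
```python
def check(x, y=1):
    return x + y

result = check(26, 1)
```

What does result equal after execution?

Step 1: check(26, 1) overrides default y with 1.
Step 2: Returns 26 + 1 = 27.
Step 3: result = 27

The answer is 27.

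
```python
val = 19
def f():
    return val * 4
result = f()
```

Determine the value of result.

Step 1: val = 19 is defined globally.
Step 2: f() looks up val from global scope = 19, then computes 19 * 4 = 76.
Step 3: result = 76

The answer is 76.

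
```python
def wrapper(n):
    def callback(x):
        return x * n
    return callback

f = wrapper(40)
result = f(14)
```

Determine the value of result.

Step 1: wrapper(40) creates a closure capturing n = 40.
Step 2: f(14) computes 14 * 40 = 560.
Step 3: result = 560

The answer is 560.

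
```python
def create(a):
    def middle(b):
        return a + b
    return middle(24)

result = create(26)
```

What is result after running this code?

Step 1: create(26) passes a = 26.
Step 2: middle(24) has b = 24, reads a = 26 from enclosing.
Step 3: result = 26 + 24 = 50

The answer is 50.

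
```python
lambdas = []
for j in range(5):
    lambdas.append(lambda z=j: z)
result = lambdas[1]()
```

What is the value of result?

Step 1: Default argument z=j captures j's value at each iteration.
Step 2: lambdas[1] captured z = 1 when j was 1.
Step 3: result = 1

The answer is 1.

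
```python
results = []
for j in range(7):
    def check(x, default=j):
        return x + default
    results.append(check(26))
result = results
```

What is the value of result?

Step 1: Default argument default=j is evaluated at function definition time.
Step 2: Each iteration creates check with default = current j value.
Step 3: check(26) returns 26 + default. results = [26, 27, 28, 29, 30, 31, 32]

The answer is [26, 27, 28, 29, 30, 31, 32].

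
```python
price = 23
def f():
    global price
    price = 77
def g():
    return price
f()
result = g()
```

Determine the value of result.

Step 1: price = 23.
Step 2: f() sets global price = 77.
Step 3: g() reads global price = 77. result = 77

The answer is 77.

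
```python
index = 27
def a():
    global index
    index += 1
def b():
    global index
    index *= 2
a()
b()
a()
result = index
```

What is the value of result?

Step 1: index = 27.
Step 2: a(): index = 27 + 1 = 28.
Step 3: b(): index = 28 * 2 = 56.
Step 4: a(): index = 56 + 1 = 57

The answer is 57.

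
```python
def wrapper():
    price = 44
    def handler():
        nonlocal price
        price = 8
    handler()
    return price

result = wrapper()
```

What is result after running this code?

Step 1: wrapper() sets price = 44.
Step 2: handler() uses nonlocal to reassign price = 8.
Step 3: result = 8

The answer is 8.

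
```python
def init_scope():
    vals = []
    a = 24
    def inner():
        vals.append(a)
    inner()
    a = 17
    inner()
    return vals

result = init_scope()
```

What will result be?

Step 1: a = 24. inner() appends current a to vals.
Step 2: First inner(): appends 24. Then a = 17.
Step 3: Second inner(): appends 17 (closure sees updated a). result = [24, 17]

The answer is [24, 17].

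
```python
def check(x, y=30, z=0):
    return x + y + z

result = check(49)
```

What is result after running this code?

Step 1: check(49) uses defaults y = 30, z = 0.
Step 2: Returns 49 + 30 + 0 = 79.
Step 3: result = 79

The answer is 79.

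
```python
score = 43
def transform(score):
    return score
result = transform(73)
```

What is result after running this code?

Step 1: Global score = 43.
Step 2: transform(73) takes parameter score = 73, which shadows the global.
Step 3: result = 73

The answer is 73.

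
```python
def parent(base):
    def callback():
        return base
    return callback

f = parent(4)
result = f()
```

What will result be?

Step 1: parent(4) creates closure capturing base = 4.
Step 2: f() returns the captured base = 4.
Step 3: result = 4

The answer is 4.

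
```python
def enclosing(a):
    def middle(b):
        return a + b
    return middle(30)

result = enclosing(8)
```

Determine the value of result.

Step 1: enclosing(8) passes a = 8.
Step 2: middle(30) has b = 30, reads a = 8 from enclosing.
Step 3: result = 8 + 30 = 38

The answer is 38.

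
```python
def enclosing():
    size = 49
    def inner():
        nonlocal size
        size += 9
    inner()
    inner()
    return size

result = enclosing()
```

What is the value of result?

Step 1: size starts at 49.
Step 2: inner() is called 2 times, each adding 9.
Step 3: size = 49 + 9 * 2 = 67

The answer is 67.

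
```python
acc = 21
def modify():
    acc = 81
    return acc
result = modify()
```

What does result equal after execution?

Step 1: Global acc = 21.
Step 2: modify() creates local acc = 81, shadowing the global.
Step 3: Returns local acc = 81. result = 81

The answer is 81.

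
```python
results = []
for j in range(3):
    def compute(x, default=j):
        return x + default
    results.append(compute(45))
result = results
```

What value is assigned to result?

Step 1: Default argument default=j is evaluated at function definition time.
Step 2: Each iteration creates compute with default = current j value.
Step 3: compute(45) returns 45 + default. results = [45, 46, 47]

The answer is [45, 46, 47].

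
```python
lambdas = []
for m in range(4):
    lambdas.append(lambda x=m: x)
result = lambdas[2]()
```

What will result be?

Step 1: Default argument x=m captures m's value at each iteration.
Step 2: lambdas[2] captured x = 2 when m was 2.
Step 3: result = 2

The answer is 2.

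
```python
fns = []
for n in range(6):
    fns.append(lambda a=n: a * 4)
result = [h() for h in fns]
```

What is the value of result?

Step 1: Default arg a=n captures n at each iteration.
Step 2: fns[k] has a defaulting to k, returns k * 4.
Step 3: result = [0, 4, 8, 12, 16, 20]

The answer is [0, 4, 8, 12, 16, 20].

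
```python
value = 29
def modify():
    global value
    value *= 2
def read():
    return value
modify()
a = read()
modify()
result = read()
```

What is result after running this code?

Step 1: value = 29.
Step 2: First modify(): value = 29 * 2 = 58.
Step 3: Second modify(): value = 58 * 2 = 116.
Step 4: read() returns 116

The answer is 116.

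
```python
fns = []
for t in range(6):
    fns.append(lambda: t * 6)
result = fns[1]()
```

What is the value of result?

Step 1: All lambdas reference the same variable t (late binding).
Step 2: After the loop, t = 5. Every lambda returns t * 6.
Step 3: fns[1]() = 5 * 6 = 30

The answer is 30.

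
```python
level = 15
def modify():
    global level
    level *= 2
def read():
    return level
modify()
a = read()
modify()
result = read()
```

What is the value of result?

Step 1: level = 15.
Step 2: First modify(): level = 15 * 2 = 30.
Step 3: Second modify(): level = 30 * 2 = 60.
Step 4: read() returns 60

The answer is 60.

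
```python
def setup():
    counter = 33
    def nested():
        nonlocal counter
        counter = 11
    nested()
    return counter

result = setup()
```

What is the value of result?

Step 1: setup() sets counter = 33.
Step 2: nested() uses nonlocal to reassign counter = 11.
Step 3: result = 11

The answer is 11.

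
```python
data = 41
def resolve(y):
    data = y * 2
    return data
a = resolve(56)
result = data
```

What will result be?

Step 1: Global data = 41.
Step 2: resolve(56) creates local data = 56 * 2 = 112.
Step 3: Global data unchanged because no global keyword. result = 41

The answer is 41.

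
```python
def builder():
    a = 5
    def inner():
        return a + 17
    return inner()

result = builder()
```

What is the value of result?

Step 1: builder() defines a = 5.
Step 2: inner() reads a = 5 from enclosing scope, returns 5 + 17 = 22.
Step 3: result = 22

The answer is 22.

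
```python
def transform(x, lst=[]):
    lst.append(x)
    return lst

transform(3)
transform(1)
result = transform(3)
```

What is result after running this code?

Step 1: Mutable default argument gotcha! The list [] is created once.
Step 2: Each call appends to the SAME list: [3], [3, 1], [3, 1, 3].
Step 3: result = [3, 1, 3]

The answer is [3, 1, 3].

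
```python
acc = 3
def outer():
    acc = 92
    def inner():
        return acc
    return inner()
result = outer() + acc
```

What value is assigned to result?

Step 1: Global acc = 3. outer() shadows with acc = 92.
Step 2: inner() returns enclosing acc = 92. outer() = 92.
Step 3: result = 92 + global acc (3) = 95

The answer is 95.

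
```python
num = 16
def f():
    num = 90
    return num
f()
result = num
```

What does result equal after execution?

Step 1: Global num = 16.
Step 2: f() creates local num = 90 (shadow, not modification).
Step 3: After f() returns, global num is unchanged. result = 16

The answer is 16.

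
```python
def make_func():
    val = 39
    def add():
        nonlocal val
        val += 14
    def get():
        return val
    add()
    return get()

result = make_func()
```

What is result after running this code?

Step 1: val = 39. add() modifies it via nonlocal, get() reads it.
Step 2: add() makes val = 39 + 14 = 53.
Step 3: get() returns 53. result = 53

The answer is 53.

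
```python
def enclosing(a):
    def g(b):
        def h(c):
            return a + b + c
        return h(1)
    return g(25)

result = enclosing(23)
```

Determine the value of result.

Step 1: a = 23, b = 25, c = 1 across three nested scopes.
Step 2: h() accesses all three via LEGB rule.
Step 3: result = 23 + 25 + 1 = 49

The answer is 49.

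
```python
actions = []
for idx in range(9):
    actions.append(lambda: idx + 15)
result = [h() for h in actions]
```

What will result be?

Step 1: All lambdas capture idx by reference. After the loop, idx = 8.
Step 2: Each call returns 8 + 15 = 23.
Step 3: result = [23, 23, 23, 23, 23, 23, 23, 23, 23]

The answer is [23, 23, 23, 23, 23, 23, 23, 23, 23].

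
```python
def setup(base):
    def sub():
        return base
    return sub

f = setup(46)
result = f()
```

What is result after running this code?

Step 1: setup(46) creates closure capturing base = 46.
Step 2: f() returns the captured base = 46.
Step 3: result = 46

The answer is 46.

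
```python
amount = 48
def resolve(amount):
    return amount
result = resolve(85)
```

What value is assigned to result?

Step 1: Global amount = 48.
Step 2: resolve(85) takes parameter amount = 85, which shadows the global.
Step 3: result = 85

The answer is 85.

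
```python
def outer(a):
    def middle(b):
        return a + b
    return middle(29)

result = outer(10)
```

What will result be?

Step 1: outer(10) passes a = 10.
Step 2: middle(29) has b = 29, reads a = 10 from enclosing.
Step 3: result = 10 + 29 = 39

The answer is 39.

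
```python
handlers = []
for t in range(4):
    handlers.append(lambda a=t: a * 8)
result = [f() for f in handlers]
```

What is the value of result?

Step 1: Default arg a=t captures t at each iteration.
Step 2: handlers[k] has a defaulting to k, returns k * 8.
Step 3: result = [0, 8, 16, 24]

The answer is [0, 8, 16, 24].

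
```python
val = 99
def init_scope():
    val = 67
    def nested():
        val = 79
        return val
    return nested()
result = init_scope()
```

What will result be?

Step 1: Three scopes define val: global (99), init_scope (67), nested (79).
Step 2: nested() has its own local val = 79, which shadows both enclosing and global.
Step 3: result = 79 (local wins in LEGB)

The answer is 79.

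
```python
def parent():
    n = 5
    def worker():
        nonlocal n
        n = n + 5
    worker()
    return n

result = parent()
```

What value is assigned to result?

Step 1: parent() sets n = 5.
Step 2: worker() uses nonlocal to modify n in parent's scope: n = 5 + 5 = 10.
Step 3: parent() returns the modified n = 10

The answer is 10.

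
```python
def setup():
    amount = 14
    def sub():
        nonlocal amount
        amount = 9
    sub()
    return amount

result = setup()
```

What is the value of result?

Step 1: setup() sets amount = 14.
Step 2: sub() uses nonlocal to reassign amount = 9.
Step 3: result = 9

The answer is 9.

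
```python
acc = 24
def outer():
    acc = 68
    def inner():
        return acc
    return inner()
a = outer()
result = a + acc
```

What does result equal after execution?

Step 1: outer() has local acc = 68. inner() reads from enclosing.
Step 2: outer() returns 68. Global acc = 24 unchanged.
Step 3: result = 68 + 24 = 92

The answer is 92.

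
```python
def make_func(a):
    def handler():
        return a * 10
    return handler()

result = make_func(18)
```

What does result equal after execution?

Step 1: make_func(18) binds parameter a = 18.
Step 2: handler() accesses a = 18 from enclosing scope.
Step 3: result = 18 * 10 = 180

The answer is 180.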